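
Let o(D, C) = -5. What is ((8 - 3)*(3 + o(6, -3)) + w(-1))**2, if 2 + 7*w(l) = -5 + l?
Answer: 6084/49 ≈ 124.16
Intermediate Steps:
w(l) = -1 + l/7 (w(l) = -2/7 + (-5 + l)/7 = -2/7 + (-5/7 + l/7) = -1 + l/7)
((8 - 3)*(3 + o(6, -3)) + w(-1))**2 = ((8 - 3)*(3 - 5) + (-1 + (1/7)*(-1)))**2 = (5*(-2) + (-1 - 1/7))**2 = (-10 - 8/7)**2 = (-78/7)**2 = 6084/49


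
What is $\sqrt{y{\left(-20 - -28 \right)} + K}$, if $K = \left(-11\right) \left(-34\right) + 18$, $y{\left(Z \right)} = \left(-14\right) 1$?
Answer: $3 \sqrt{42} \approx 19.442$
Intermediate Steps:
$y{\left(Z \right)} = -14$
$K = 392$ ($K = 374 + 18 = 392$)
$\sqrt{y{\left(-20 - -28 \right)} + K} = \sqrt{-14 + 392} = \sqrt{378} = 3 \sqrt{42}$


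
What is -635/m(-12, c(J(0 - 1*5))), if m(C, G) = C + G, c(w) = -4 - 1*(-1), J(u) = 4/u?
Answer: 127/3 ≈ 42.333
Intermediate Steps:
c(w) = -3 (c(w) = -4 + 1 = -3)
-635/m(-12, c(J(0 - 1*5))) = -635/(-12 - 3) = -635/(-15) = -635*(-1/15) = 127/3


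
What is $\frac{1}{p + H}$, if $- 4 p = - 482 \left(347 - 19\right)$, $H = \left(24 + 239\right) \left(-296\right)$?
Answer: $- \frac{1}{38324} \approx -2.6093 \cdot 10^{-5}$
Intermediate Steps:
$H = -77848$ ($H = 263 \left(-296\right) = -77848$)
$p = 39524$ ($p = - \frac{\left(-482\right) \left(347 - 19\right)}{4} = - \frac{\left(-482\right) 328}{4} = \left(- \frac{1}{4}\right) \left(-158096\right) = 39524$)
$\frac{1}{p + H} = \frac{1}{39524 - 77848} = \frac{1}{-38324} = - \frac{1}{38324}$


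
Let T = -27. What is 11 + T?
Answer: -16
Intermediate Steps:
11 + T = 11 - 27 = -16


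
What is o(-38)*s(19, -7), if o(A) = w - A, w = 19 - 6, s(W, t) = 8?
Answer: 408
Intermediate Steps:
w = 13
o(A) = 13 - A
o(-38)*s(19, -7) = (13 - 1*(-38))*8 = (13 + 38)*8 = 51*8 = 408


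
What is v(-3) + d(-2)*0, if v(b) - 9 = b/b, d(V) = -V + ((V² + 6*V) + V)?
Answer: 10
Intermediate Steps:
d(V) = V² + 6*V (d(V) = -V + (V² + 7*V) = V² + 6*V)
v(b) = 10 (v(b) = 9 + b/b = 9 + 1 = 10)
v(-3) + d(-2)*0 = 10 - 2*(6 - 2)*0 = 10 - 2*4*0 = 10 - 8*0 = 10 + 0 = 10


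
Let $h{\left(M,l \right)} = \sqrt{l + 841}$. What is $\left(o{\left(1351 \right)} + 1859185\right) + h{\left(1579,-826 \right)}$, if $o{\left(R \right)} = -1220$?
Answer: $1857965 + \sqrt{15} \approx 1.858 \cdot 10^{6}$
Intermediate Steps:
$h{\left(M,l \right)} = \sqrt{841 + l}$
$\left(o{\left(1351 \right)} + 1859185\right) + h{\left(1579,-826 \right)} = \left(-1220 + 1859185\right) + \sqrt{841 - 826} = 1857965 + \sqrt{15}$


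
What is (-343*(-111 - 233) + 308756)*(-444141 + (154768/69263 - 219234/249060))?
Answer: -38923961314175698174/205364795 ≈ -1.8954e+11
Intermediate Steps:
(-343*(-111 - 233) + 308756)*(-444141 + (154768/69263 - 219234/249060)) = (-343*(-344) + 308756)*(-444141 + (154768*(1/69263) - 219234*1/249060)) = (117992 + 308756)*(-444141 + (154768/69263 - 36539/41510)) = 426748*(-444141 + 3893618923/2875107130) = 426748*(-1276949062206407/2875107130) = -38923961314175698174/205364795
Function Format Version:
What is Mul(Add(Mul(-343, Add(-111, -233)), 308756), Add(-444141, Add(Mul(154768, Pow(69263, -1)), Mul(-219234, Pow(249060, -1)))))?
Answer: Rational(-38923961314175698174, 205364795) ≈ -1.8954e+11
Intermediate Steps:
Mul(Add(Mul(-343, Add(-111, -233)), 308756), Add(-444141, Add(Mul(154768, Pow(69263, -1)), Mul(-219234, Pow(249060, -1))))) = Mul(Add(Mul(-343, -344), 308756), Add(-444141, Add(Mul(154768, Rational(1, 69263)), Mul(-219234, Rational(1, 249060))))) = Mul(Add(117992, 308756), Add(-444141, Add(Rational(154768, 69263), Rational(-36539, 41510)))) = Mul(426748, Add(-444141, Rational(3893618923, 2875107130))) = Mul(426748, Rational(-1276949062206407, 2875107130)) = Rational(-38923961314175698174, 205364795)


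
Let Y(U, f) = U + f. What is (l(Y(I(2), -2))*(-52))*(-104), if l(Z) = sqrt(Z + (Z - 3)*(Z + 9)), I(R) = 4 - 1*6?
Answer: 5408*I*sqrt(39) ≈ 33773.0*I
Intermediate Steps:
I(R) = -2 (I(R) = 4 - 6 = -2)
l(Z) = sqrt(Z + (-3 + Z)*(9 + Z))
(l(Y(I(2), -2))*(-52))*(-104) = (sqrt(-27 + (-2 - 2)**2 + 7*(-2 - 2))*(-52))*(-104) = (sqrt(-27 + (-4)**2 + 7*(-4))*(-52))*(-104) = (sqrt(-27 + 16 - 28)*(-52))*(-104) = (sqrt(-39)*(-52))*(-104) = ((I*sqrt(39))*(-52))*(-104) = -52*I*sqrt(39)*(-104) = 5408*I*sqrt(39)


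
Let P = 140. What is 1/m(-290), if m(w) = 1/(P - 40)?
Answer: 100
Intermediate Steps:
m(w) = 1/100 (m(w) = 1/(140 - 40) = 1/100)
1/m(-290) = 1/(1/100) = 100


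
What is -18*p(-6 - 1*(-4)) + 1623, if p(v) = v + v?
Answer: 1695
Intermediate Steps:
p(v) = 2*v
-18*p(-6 - 1*(-4)) + 1623 = -36*(-6 - 1*(-4)) + 1623 = -36*(-6 + 4) + 1623 = -36*(-2) + 1623 = -18*(-4) + 1623 = 72 + 1623 = 1695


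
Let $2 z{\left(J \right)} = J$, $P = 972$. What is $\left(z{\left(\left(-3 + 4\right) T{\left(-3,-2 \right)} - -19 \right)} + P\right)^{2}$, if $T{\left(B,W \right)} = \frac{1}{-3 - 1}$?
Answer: $\frac{61638201}{64} \approx 9.631 \cdot 10^{5}$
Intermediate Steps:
$T{\left(B,W \right)} = - \frac{1}{4}$ ($T{\left(B,W \right)} = \frac{1}{-4} = - \frac{1}{4}$)
$z{\left(J \right)} = \frac{J}{2}$
$\left(z{\left(\left(-3 + 4\right) T{\left(-3,-2 \right)} - -19 \right)} + P\right)^{2} = \left(\frac{\left(-3 + 4\right) \left(- \frac{1}{4}\right) - -19}{2} + 972\right)^{2} = \left(\frac{1 \left(- \frac{1}{4}\right) + 19}{2} + 972\right)^{2} = \left(\frac{- \frac{1}{4} + 19}{2} + 972\right)^{2} = \left(\frac{1}{2} \cdot \frac{75}{4} + 972\right)^{2} = \left(\frac{75}{8} + 972\right)^{2} = \left(\frac{7851}{8}\right)^{2} = \frac{61638201}{64}$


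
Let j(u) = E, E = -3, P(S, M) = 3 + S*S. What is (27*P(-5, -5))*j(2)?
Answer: -2268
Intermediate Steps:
P(S, M) = 3 + S²
j(u) = -3
(27*P(-5, -5))*j(2) = (27*(3 + (-5)²))*(-3) = (27*(3 + 25))*(-3) = (27*28)*(-3) = 756*(-3) = -2268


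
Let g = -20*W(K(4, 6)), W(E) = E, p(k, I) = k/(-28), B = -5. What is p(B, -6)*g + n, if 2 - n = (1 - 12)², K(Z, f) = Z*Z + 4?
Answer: -1333/7 ≈ -190.43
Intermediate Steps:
K(Z, f) = 4 + Z² (K(Z, f) = Z² + 4 = 4 + Z²)
p(k, I) = -k/28 (p(k, I) = k*(-1/28) = -k/28)
n = -119 (n = 2 - (1 - 12)² = 2 - 1*(-11)² = 2 - 1*121 = 2 - 121 = -119)
g = -400 (g = -20*(4 + 4²) = -20*(4 + 16) = -20*20 = -400)
p(B, -6)*g + n = -1/28*(-5)*(-400) - 119 = (5/28)*(-400) - 119 = -500/7 - 119 = -1333/7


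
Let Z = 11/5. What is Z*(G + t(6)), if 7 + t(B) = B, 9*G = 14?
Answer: 11/9 ≈ 1.2222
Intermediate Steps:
Z = 11/5 (Z = 11*(⅕) = 11/5 ≈ 2.2000)
G = 14/9 (G = (⅑)*14 = 14/9 ≈ 1.5556)
t(B) = -7 + B
Z*(G + t(6)) = 11*(14/9 + (-7 + 6))/5 = 11*(14/9 - 1)/5 = (11/5)*(5/9) = 11/9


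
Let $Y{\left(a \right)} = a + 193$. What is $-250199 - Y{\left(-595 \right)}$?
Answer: $-249797$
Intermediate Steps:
$Y{\left(a \right)} = 193 + a$
$-250199 - Y{\left(-595 \right)} = -250199 - \left(193 - 595\right) = -250199 - -402 = -250199 + 402 = -249797$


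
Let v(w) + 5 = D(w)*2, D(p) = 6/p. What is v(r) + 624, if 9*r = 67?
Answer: 41581/67 ≈ 620.61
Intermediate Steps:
r = 67/9 (r = (⅑)*67 = 67/9 ≈ 7.4444)
v(w) = -5 + 12/w (v(w) = -5 + (6/w)*2 = -5 + 12/w)
v(r) + 624 = (-5 + 12/(67/9)) + 624 = (-5 + 12*(9/67)) + 624 = (-5 + 108/67) + 624 = -227/67 + 624 = 41581/67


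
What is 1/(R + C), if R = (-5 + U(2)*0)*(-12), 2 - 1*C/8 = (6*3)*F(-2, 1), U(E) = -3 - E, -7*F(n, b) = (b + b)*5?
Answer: 7/1972 ≈ 0.0035497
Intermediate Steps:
F(n, b) = -10*b/7 (F(n, b) = -(b + b)*5/7 = -2*b*5/7 = -10*b/7)
C = 1552/7 (C = 16 - 8*6*3*(-10/7*1) = 16 - 144*(-10)/7 = 16 - 8*(-180/7) = 16 + 1440/7 = 1552/7 ≈ 221.71)
R = 60 (R = (-5 + (-3 - 1*2)*0)*(-12) = (-5 + (-3 - 2)*0)*(-12) = (-5 - 5*0)*(-12) = (-5 + 0)*(-12) = -5*(-12) = 60)
1/(R + C) = 1/(60 + 1552/7) = 1/(1972/7) = 7/1972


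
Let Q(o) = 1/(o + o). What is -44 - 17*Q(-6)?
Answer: -511/12 ≈ -42.583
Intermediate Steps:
Q(o) = 1/(2*o)
-44 - 17*Q(-6) = -44 - 17/(2*(-6)) = -44 - 17*(-1)/(2*6) = -44 - 17*(-1/12) = -44 + 17/12 = -511/12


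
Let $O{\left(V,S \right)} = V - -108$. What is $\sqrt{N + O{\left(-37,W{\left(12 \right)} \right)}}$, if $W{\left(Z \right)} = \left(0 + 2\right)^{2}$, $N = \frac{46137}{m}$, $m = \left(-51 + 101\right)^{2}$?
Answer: $\frac{\sqrt{223637}}{50} \approx 9.4581$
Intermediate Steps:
$m = 2500$ ($m = 50^{2} = 2500$)
$N = \frac{46137}{2500} \approx 18.455$
$W{\left(Z \right)} = 4$ ($W{\left(Z \right)} = 2^{2} = 4$)
$O{\left(V,S \right)} = 108 + V$ ($O{\left(V,S \right)} = V + 108 = 108 + V$)
$\sqrt{N + O{\left(-37,W{\left(12 \right)} \right)}} = \sqrt{\frac{46137}{2500} + \left(108 - 37\right)} = \sqrt{\frac{46137}{2500} + 71} = \sqrt{\frac{223637}{2500}} = \frac{\sqrt{223637}}{50}$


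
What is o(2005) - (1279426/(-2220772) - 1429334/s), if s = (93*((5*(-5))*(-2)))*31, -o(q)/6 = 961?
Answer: -460619491551763/80031070950 ≈ -5755.5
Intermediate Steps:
o(q) = -5766 (o(q) = -6*961 = -5766)
s = 144150 (s = (93*(-25*(-2)))*31 = (93*50)*31 = 4650*31 = 144150)
o(2005) - (1279426/(-2220772) - 1429334/s) = -5766 - (1279426/(-2220772) - 1429334/144150) = -5766 - (1279426*(-1/2220772) - 1429334*1/144150) = -5766 - (-639713/1110386 - 714667/72075) = -5766 - 1*(-839663545937/80031070950) = -5766 + 839663545937/80031070950 = -460619491551763/80031070950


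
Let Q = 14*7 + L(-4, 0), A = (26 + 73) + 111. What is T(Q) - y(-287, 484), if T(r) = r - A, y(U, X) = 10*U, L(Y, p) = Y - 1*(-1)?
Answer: 2755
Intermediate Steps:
A = 210 (A = 99 + 111 = 210)
L(Y, p) = 1 + Y (L(Y, p) = Y + 1 = 1 + Y)
Q = 95 (Q = 14*7 + (1 - 4) = 98 - 3 = 95)
T(r) = -210 + r (T(r) = r - 1*210 = r - 210 = -210 + r)
T(Q) - y(-287, 484) = (-210 + 95) - 10*(-287) = -115 - 1*(-2870) = -115 + 2870 = 2755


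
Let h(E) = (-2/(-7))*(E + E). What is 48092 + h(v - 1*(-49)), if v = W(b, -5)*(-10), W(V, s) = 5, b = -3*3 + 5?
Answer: 336640/7 ≈ 48091.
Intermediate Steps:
b = -4 (b = -9 + 5 = -4)
v = -50 (v = 5*(-10) = -50)
h(E) = 4*E/7 (h(E) = (-2*(-1/7))*(2*E) = 2*(2*E)/7 = 4*E/7)
48092 + h(v - 1*(-49)) = 48092 + 4*(-50 - 1*(-49))/7 = 48092 + 4*(-50 + 49)/7 = 48092 + (4/7)*(-1) = 48092 - 4/7 = 336640/7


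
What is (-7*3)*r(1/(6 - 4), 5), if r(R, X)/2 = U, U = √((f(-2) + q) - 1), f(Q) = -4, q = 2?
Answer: -42*I*√3 ≈ -72.746*I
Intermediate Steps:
U = I*√3 (U = √((-4 + 2) - 1) = √(-2 - 1) = √(-3) = I*√3 ≈ 1.732*I)
r(R, X) = 2*I*√3 (r(R, X) = 2*(I*√3) = 2*I*√3)
(-7*3)*r(1/(6 - 4), 5) = (-7*3)*(2*I*√3) = -42*I*√3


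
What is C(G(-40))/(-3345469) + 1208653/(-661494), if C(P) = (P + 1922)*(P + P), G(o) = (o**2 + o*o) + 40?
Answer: -902425058093/76310609334 ≈ -11.826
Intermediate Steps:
G(o) = 40 + 2*o**2 (G(o) = (o**2 + o**2) + 40 = 2*o**2 + 40 = 40 + 2*o**2)
C(P) = 2*P*(1922 + P) (C(P) = (1922 + P)*(2*P) = 2*P*(1922 + P))
C(G(-40))/(-3345469) + 1208653/(-661494) = (2*(40 + 2*(-40)**2)*(1922 + (40 + 2*(-40)**2)))/(-3345469) + 1208653/(-661494) = (2*(40 + 2*1600)*(1922 + (40 + 2*1600)))*(-1/3345469) + 1208653*(-1/661494) = (2*(40 + 3200)*(1922 + (40 + 3200)))*(-1/3345469) - 1208653/661494 = (2*3240*(1922 + 3240))*(-1/3345469) - 1208653/661494 = (2*3240*5162)*(-1/3345469) - 1208653/661494 = 33449760*(-1/3345469) - 1208653/661494 = -1153440/115361 - 1208653/661494 = -902425058093/76310609334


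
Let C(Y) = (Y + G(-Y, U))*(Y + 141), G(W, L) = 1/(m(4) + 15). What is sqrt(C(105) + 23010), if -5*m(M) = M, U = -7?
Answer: 3*sqrt(27365530)/71 ≈ 221.04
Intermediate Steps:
m(M) = -M/5
G(W, L) = 5/71 (G(W, L) = 1/(-1/5*4 + 15) = 1/(-4/5 + 15) = 1/(71/5) = 5/71)
C(Y) = (141 + Y)*(5/71 + Y) (C(Y) = (Y + 5/71)*(Y + 141) = (5/71 + Y)*(141 + Y) = (141 + Y)*(5/71 + Y))
sqrt(C(105) + 23010) = sqrt((705/71 + 105**2 + (10016/71)*105) + 23010) = sqrt((705/71 + 11025 + 1051680/71) + 23010) = sqrt(1835160/71 + 23010) = sqrt(3468870/71) = 3*sqrt(27365530)/71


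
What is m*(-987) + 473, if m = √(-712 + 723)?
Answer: 473 - 987*√11 ≈ -2800.5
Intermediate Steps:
m = √11 ≈ 3.3166
m*(-987) + 473 = √11*(-987) + 473 = -987*√11 + 473 = 473 - 987*√11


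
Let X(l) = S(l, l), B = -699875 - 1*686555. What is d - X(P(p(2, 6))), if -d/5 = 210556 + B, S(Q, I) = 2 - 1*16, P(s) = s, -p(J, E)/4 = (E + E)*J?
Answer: 5879384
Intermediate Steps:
B = -1386430 (B = -699875 - 686555 = -1386430)
p(J, E) = -8*E*J (p(J, E) = -4*(E + E)*J = -4*2*E*J = -8*E*J)
S(Q, I) = -14 (S(Q, I) = 2 - 16 = -14)
X(l) = -14
d = 5879370 (d = -5*(210556 - 1386430) = -5*(-1175874) = 5879370)
d - X(P(p(2, 6))) = 5879370 - 1*(-14) = 5879370 + 14 = 5879384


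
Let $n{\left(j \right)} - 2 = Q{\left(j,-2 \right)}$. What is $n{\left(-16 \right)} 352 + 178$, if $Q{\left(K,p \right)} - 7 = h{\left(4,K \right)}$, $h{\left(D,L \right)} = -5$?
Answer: $1586$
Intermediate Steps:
$Q{\left(K,p \right)} = 2$ ($Q{\left(K,p \right)} = 7 - 5 = 2$)
$n{\left(j \right)} = 4$ ($n{\left(j \right)} = 2 + 2 = 4$)
$n{\left(-16 \right)} 352 + 178 = 4 \cdot 352 + 178 = 1408 + 178 = 1586$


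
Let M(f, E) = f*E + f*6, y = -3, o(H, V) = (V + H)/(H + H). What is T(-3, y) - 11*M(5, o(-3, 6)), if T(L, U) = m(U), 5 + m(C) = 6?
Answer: -603/2 ≈ -301.50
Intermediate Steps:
m(C) = 1 (m(C) = -5 + 6 = 1)
o(H, V) = (H + V)/(2*H) (o(H, V) = (H + V)/((2*H)) = (H + V)*(1/(2*H)) = (H + V)/(2*H))
T(L, U) = 1
M(f, E) = 6*f + E*f (M(f, E) = E*f + 6*f = 6*f + E*f)
T(-3, y) - 11*M(5, o(-3, 6)) = 1 - 55*(6 + (½)*(-3 + 6)/(-3)) = 1 - 55*(6 + (½)*(-⅓)*3) = 1 - 55*(6 - ½) = 1 - 55*11/2 = 1 - 11*55/2 = 1 - 605/2 = -603/2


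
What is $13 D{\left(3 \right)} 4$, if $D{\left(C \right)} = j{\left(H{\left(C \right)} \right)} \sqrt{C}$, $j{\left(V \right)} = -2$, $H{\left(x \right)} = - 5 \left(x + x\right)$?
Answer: $- 104 \sqrt{3} \approx -180.13$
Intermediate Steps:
$H{\left(x \right)} = - 10 x$ ($H{\left(x \right)} = - 5 \cdot 2 x = - 10 x$)
$D{\left(C \right)} = - 2 \sqrt{C}$
$13 D{\left(3 \right)} 4 = 13 \left(- 2 \sqrt{3}\right) 4 = - 26 \sqrt{3} \cdot 4 = - 104 \sqrt{3}$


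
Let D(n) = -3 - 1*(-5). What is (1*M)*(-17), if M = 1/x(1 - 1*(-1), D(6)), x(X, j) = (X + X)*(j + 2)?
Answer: -17/16 ≈ -1.0625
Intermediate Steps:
D(n) = 2 (D(n) = -3 + 5 = 2)
x(X, j) = 2*X*(2 + j) (x(X, j) = (2*X)*(2 + j) = 2*X*(2 + j))
M = 1/16 (M = 1/(2*(1 - 1*(-1))*(2 + 2)) = 1/(2*(1 + 1)*4) = 1/(2*2*4) = 1/16 ≈ 0.062500)
(1*M)*(-17) = (1*(1/16))*(-17) = (1/16)*(-17) = -17/16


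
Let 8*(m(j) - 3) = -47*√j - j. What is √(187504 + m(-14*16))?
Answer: √(750140 - 94*I*√14)/2 ≈ 433.05 - 0.10152*I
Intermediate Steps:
m(j) = 3 - 47*√j/8 - j/8 (m(j) = 3 + (-47*√j - j)/8 = 3 + (-j - 47*√j)/8 = 3 + (-47*√j/8 - j/8) = 3 - 47*√j/8 - j/8)
√(187504 + m(-14*16)) = √(187504 + (3 - 47*4*I*√14/8 - (-7)*16/4)) = √(187504 + (3 - 47*I*√14/2 - ⅛*(-224))) = √(187504 + (3 - 47*I*√14/2 + 28)) = √(187504 + (31 - 47*I*√14/2)) = √(187535 - 47*I*√14/2)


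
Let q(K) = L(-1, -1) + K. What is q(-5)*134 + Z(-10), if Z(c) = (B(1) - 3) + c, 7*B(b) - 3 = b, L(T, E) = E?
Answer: -5715/7 ≈ -816.43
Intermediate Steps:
B(b) = 3/7 + b/7
Z(c) = -17/7 + c (Z(c) = ((3/7 + (1/7)*1) - 3) + c = ((3/7 + 1/7) - 3) + c = (4/7 - 3) + c = -17/7 + c)
q(K) = -1 + K
q(-5)*134 + Z(-10) = (-1 - 5)*134 + (-17/7 - 10) = -6*134 - 87/7 = -804 - 87/7 = -5715/7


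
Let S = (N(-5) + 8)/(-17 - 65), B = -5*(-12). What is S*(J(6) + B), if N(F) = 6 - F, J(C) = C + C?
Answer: -684/41 ≈ -16.683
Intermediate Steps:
B = 60
J(C) = 2*C
S = -19/82 (S = ((6 - 1*(-5)) + 8)/(-17 - 65) = ((6 + 5) + 8)/(-82) = (11 + 8)*(-1/82) = 19*(-1/82) = -19/82 ≈ -0.23171)
S*(J(6) + B) = -19*(2*6 + 60)/82 = -19*(12 + 60)/82 = -19/82*72 = -684/41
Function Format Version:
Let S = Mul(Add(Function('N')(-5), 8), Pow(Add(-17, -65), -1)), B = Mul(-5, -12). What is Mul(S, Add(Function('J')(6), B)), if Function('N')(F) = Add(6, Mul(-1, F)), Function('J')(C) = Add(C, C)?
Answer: Rational(-684, 41) ≈ -16.683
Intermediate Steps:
B = 60
Function('J')(C) = Mul(2, C)
S = Rational(-19, 82) (S = Mul(Add(Add(6, Mul(-1, -5)), 8), Pow(Add(-17, -65), -1)) = Mul(Add(Add(6, 5), 8), Pow(-82, -1)) = Mul(Add(11, 8), Rational(-1, 82)) = Mul(19, Rational(-1, 82)) = Rational(-19, 82) ≈ -0.23171)
Mul(S, Add(Function('J')(6), B)) = Mul(Rational(-19, 82), Add(Mul(2, 6), 60)) = Mul(Rational(-19, 82), Add(12, 60)) = Mul(Rational(-19, 82), 72) = Rational(-684, 41)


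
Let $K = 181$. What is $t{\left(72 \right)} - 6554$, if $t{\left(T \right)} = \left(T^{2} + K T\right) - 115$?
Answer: $11547$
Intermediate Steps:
$t{\left(T \right)} = -115 + T^{2} + 181 T$ ($t{\left(T \right)} = \left(T^{2} + 181 T\right) - 115 = -115 + T^{2} + 181 T$)
$t{\left(72 \right)} - 6554 = \left(-115 + 72^{2} + 181 \cdot 72\right) - 6554 = \left(-115 + 5184 + 13032\right) - 6554 = 18101 - 6554 = 11547$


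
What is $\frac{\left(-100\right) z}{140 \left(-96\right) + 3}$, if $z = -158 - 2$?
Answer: $- \frac{16000}{13437} \approx -1.1907$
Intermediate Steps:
$z = -160$
$\frac{\left(-100\right) z}{140 \left(-96\right) + 3} = \frac{\left(-100\right) \left(-160\right)}{140 \left(-96\right) + 3} = \frac{16000}{-13440 + 3} = \frac{16000}{-13437} = 16000 \left(- \frac{1}{13437}\right) = - \frac{16000}{13437}$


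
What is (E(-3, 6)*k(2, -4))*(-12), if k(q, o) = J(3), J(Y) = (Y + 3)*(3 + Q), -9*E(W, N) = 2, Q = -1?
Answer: 32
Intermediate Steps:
E(W, N) = -2/9 (E(W, N) = -⅑*2 = -2/9)
J(Y) = 6 + 2*Y (J(Y) = (Y + 3)*(3 - 1) = (3 + Y)*2 = 6 + 2*Y)
k(q, o) = 12 (k(q, o) = 6 + 2*3 = 6 + 6 = 12)
(E(-3, 6)*k(2, -4))*(-12) = -2/9*12*(-12) = -8/3*(-12) = 32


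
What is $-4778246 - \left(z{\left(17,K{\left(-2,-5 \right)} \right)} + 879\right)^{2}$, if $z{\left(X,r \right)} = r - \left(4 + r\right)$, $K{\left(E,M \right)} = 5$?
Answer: $-5543871$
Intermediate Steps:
$z{\left(X,r \right)} = -4$
$-4778246 - \left(z{\left(17,K{\left(-2,-5 \right)} \right)} + 879\right)^{2} = -4778246 - \left(-4 + 879\right)^{2} = -4778246 - 875^{2} = -4778246 - 765625 = -5543871$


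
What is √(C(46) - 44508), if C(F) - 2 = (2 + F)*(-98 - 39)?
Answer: I*√51082 ≈ 226.01*I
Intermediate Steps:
C(F) = -272 - 137*F (C(F) = 2 + (2 + F)*(-98 - 39) = 2 + (2 + F)*(-137) = 2 + (-274 - 137*F) = -272 - 137*F)
√(C(46) - 44508) = √((-272 - 137*46) - 44508) = √((-272 - 6302) - 44508) = √(-6574 - 44508) = √(-51082) = I*√51082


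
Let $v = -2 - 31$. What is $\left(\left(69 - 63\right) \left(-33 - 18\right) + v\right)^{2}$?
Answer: $114921$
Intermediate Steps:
$v = -33$
$\left(\left(69 - 63\right) \left(-33 - 18\right) + v\right)^{2} = \left(\left(69 - 63\right) \left(-33 - 18\right) - 33\right)^{2} = \left(6 \left(-51\right) - 33\right)^{2} = \left(-306 - 33\right)^{2} = \left(-339\right)^{2} = 114921$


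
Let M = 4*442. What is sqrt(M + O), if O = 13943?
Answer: sqrt(15711) ≈ 125.34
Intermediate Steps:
M = 1768
sqrt(M + O) = sqrt(1768 + 13943) = sqrt(15711)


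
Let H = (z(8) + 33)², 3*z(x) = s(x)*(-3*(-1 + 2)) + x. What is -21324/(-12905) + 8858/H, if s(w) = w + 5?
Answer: 563707293/29836360 ≈ 18.893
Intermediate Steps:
s(w) = 5 + w
z(x) = -5 - 2*x/3 (z(x) = ((5 + x)*(-3*(-1 + 2)) + x)/3 = ((5 + x)*(-3*1) + x)/3 = ((5 + x)*(-3) + x)/3 = ((-15 - 3*x) + x)/3 = (-15 - 2*x)/3 = -5 - 2*x/3)
H = 4624/9 (H = ((-5 - ⅔*8) + 33)² = ((-5 - 16/3) + 33)² = (-31/3 + 33)² = (68/3)² = 4624/9 ≈ 513.78)
-21324/(-12905) + 8858/H = -21324/(-12905) + 8858/(4624/9) = -21324*(-1/12905) + 8858*(9/4624) = 21324/12905 + 39861/2312 = 563707293/29836360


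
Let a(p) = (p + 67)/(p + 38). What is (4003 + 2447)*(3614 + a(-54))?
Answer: 186440475/8 ≈ 2.3305e+7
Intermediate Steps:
a(p) = (67 + p)/(38 + p)
(4003 + 2447)*(3614 + a(-54)) = (4003 + 2447)*(3614 + (67 - 54)/(38 - 54)) = 6450*(3614 + 13/(-16)) = 6450*(3614 - 1/16*13) = 6450*(3614 - 13/16) = 6450*(57811/16) = 186440475/8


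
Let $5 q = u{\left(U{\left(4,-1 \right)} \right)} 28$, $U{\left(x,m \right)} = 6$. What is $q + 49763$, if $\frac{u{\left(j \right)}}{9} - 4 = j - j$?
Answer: $\frac{249823}{5} \approx 49965.0$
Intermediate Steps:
$u{\left(j \right)} = 36$ ($u{\left(j \right)} = 36 + 9 \left(j - j\right) = 36 + 9 \cdot 0 = 36 + 0 = 36$)
$q = \frac{1008}{5}$ ($q = \frac{36 \cdot 28}{5} = \frac{1}{5} \cdot 1008 = \frac{1008}{5} \approx 201.6$)
$q + 49763 = \frac{1008}{5} + 49763 = \frac{249823}{5}$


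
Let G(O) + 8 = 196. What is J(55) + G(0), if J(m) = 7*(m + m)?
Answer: 958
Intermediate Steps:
G(O) = 188 (G(O) = -8 + 196 = 188)
J(m) = 14*m (J(m) = 7*(2*m) = 14*m)
J(55) + G(0) = 14*55 + 188 = 770 + 188 = 958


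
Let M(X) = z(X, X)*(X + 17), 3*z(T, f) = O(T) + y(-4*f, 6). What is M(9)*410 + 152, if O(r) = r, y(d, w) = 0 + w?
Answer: 53452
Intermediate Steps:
y(d, w) = w
z(T, f) = 2 + T/3 (z(T, f) = (T + 6)/3 = (6 + T)/3 = 2 + T/3)
M(X) = (2 + X/3)*(17 + X) (M(X) = (2 + X/3)*(X + 17) = (2 + X/3)*(17 + X))
M(9)*410 + 152 = ((6 + 9)*(17 + 9)/3)*410 + 152 = ((⅓)*15*26)*410 + 152 = 130*410 + 152 = 53300 + 152 = 53452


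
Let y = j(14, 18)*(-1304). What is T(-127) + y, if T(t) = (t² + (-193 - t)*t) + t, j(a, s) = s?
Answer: 912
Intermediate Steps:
T(t) = t + t² + t*(-193 - t) (T(t) = (t² + t*(-193 - t)) + t = t + t² + t*(-193 - t))
y = -23472 (y = 18*(-1304) = -23472)
T(-127) + y = -192*(-127) - 23472 = 24384 - 23472 = 912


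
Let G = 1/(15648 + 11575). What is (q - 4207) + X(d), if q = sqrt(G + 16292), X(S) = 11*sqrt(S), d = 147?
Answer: -4207 + 77*sqrt(3) + sqrt(12073866476091)/27223 ≈ -3946.0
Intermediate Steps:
G = 1/27223 ≈ 3.6734e-5
q = sqrt(12073866476091)/27223 (q = sqrt(1/27223 + 16292) = sqrt(443517117/27223) = sqrt(12073866476091)/27223 ≈ 127.64)
(q - 4207) + X(d) = (sqrt(12073866476091)/27223 - 4207) + 11*sqrt(147) = (-4207 + sqrt(12073866476091)/27223) + 11*(7*sqrt(3)) = (-4207 + sqrt(12073866476091)/27223) + 77*sqrt(3) = -4207 + 77*sqrt(3) + sqrt(12073866476091)/27223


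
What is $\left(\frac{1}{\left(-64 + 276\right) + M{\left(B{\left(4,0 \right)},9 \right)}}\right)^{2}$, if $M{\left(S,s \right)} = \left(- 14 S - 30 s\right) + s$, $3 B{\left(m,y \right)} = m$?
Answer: $\frac{9}{41209} \approx 0.0002184$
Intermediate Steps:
$B{\left(m,y \right)} = \frac{m}{3}$
$M{\left(S,s \right)} = - 29 s - 14 S$ ($M{\left(S,s \right)} = \left(- 30 s - 14 S\right) + s = - 29 s - 14 S$)
$\left(\frac{1}{\left(-64 + 276\right) + M{\left(B{\left(4,0 \right)},9 \right)}}\right)^{2} = \left(\frac{1}{\left(-64 + 276\right) - \left(261 + 14 \cdot \frac{1}{3} \cdot 4\right)}\right)^{2} = \left(\frac{1}{212 - \frac{839}{3}}\right)^{2} = \left(\frac{1}{- \frac{203}{3}}\right)^{2} = \left(- \frac{3}{203}\right)^{2} = \frac{9}{41209}$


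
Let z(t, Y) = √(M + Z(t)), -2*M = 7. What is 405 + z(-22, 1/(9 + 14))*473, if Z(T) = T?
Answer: 405 + 473*I*√102/2 ≈ 405.0 + 2388.5*I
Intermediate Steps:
M = -7/2 (M = -½*7 = -7/2 ≈ -3.5000)
z(t, Y) = √(-7/2 + t)
405 + z(-22, 1/(9 + 14))*473 = 405 + (√(-14 + 4*(-22))/2)*473 = 405 + (√(-14 - 88)/2)*473 = 405 + (√(-102)/2)*473 = 405 + ((I*√102)/2)*473 = 405 + (I*√102/2)*473 = 405 + 473*I*√102/2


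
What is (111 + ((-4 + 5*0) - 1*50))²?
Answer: 3249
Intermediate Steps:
(111 + ((-4 + 5*0) - 1*50))² = (111 + ((-4 + 0) - 50))² = (111 + (-4 - 50))² = (111 - 54)² = 57² = 3249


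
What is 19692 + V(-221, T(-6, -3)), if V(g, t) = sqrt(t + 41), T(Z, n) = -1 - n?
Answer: 19692 + sqrt(43) ≈ 19699.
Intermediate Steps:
V(g, t) = sqrt(41 + t)
19692 + V(-221, T(-6, -3)) = 19692 + sqrt(41 + (-1 - 1*(-3))) = 19692 + sqrt(41 + (-1 + 3)) = 19692 + sqrt(41 + 2) = 19692 + sqrt(43)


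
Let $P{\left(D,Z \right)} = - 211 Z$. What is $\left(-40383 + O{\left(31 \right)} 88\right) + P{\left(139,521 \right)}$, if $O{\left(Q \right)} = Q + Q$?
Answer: $-144858$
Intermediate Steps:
$O{\left(Q \right)} = 2 Q$
$\left(-40383 + O{\left(31 \right)} 88\right) + P{\left(139,521 \right)} = \left(-40383 + 2 \cdot 31 \cdot 88\right) - 109931 = \left(-40383 + 62 \cdot 88\right) - 109931 = \left(-40383 + 5456\right) - 109931 = -34927 - 109931 = -144858$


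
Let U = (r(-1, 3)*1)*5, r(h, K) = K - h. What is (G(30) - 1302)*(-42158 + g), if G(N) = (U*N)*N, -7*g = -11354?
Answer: -676870128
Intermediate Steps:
g = 1622 (g = -⅐*(-11354) = 1622)
U = 20 (U = ((3 - 1*(-1))*1)*5 = ((3 + 1)*1)*5 = (4*1)*5 = 4*5 = 20)
G(N) = 20*N² (G(N) = (20*N)*N = 20*N²)
(G(30) - 1302)*(-42158 + g) = (20*30² - 1302)*(-42158 + 1622) = (20*900 - 1302)*(-40536) = (18000 - 1302)*(-40536) = 16698*(-40536) = -676870128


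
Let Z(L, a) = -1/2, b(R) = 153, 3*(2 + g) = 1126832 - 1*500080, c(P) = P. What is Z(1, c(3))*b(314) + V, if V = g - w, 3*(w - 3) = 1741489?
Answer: -743321/2 ≈ -3.7166e+5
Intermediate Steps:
w = 1741498/3 (w = 3 + (⅓)*1741489 = 3 + 1741489/3 = 1741498/3 ≈ 5.8050e+5)
g = 626746/3 (g = -2 + (1126832 - 1*500080)/3 = -2 + (1126832 - 500080)/3 = -2 + (⅓)*626752 = -2 + 626752/3 = 626746/3 ≈ 2.0892e+5)
V = -371584 (V = 626746/3 - 1*1741498/3 = 626746/3 - 1741498/3 = -371584)
Z(L, a) = -½ (Z(L, a) = -1*½ = -½)
Z(1, c(3))*b(314) + V = -½*153 - 371584 = -153/2 - 371584 = -743321/2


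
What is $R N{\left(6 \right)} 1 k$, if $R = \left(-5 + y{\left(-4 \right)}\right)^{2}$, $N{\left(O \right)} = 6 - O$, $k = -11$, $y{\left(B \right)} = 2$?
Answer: $0$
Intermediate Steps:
$R = 9$ ($R = \left(-5 + 2\right)^{2} = \left(-3\right)^{2} = 9$)
$R N{\left(6 \right)} 1 k = 9 \left(6 - 6\right) 1 \left(-11\right) = 9 \cdot 0 \cdot 1 \left(-11\right) = 9 \cdot 0 \left(-11\right) = 9 \cdot 0 = 0$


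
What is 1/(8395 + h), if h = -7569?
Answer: 1/826 ≈ 0.0012107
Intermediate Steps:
1/(8395 + h) = 1/(8395 - 7569) = 1/826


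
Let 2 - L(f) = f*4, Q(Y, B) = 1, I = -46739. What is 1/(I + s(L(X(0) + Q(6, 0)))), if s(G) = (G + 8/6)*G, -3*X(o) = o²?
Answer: -3/140213 ≈ -2.1396e-5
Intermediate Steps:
X(o) = -o²/3
L(f) = 2 - 4*f (L(f) = 2 - f*4 = 2 - 4*f)
s(G) = G*(4/3 + G) (s(G) = (G + 8*(⅙))*G = (G + 4/3)*G = (4/3 + G)*G = G*(4/3 + G))
1/(I + s(L(X(0) + Q(6, 0)))) = 1/(-46739 + (2 - 4*(-⅓*0² + 1))*(4 + 3*(2 - 4*(-⅓*0² + 1)))/3) = 1/(-46739 + (2 - 4*(-⅓*0 + 1))*(4 + 3*(2 - 4*(-⅓*0 + 1)))/3) = 1/(-46739 + (2 - 4*(0 + 1))*(4 + 3*(2 - 4*(0 + 1)))/3) = 1/(-46739 + (2 - 4*1)*(4 + 3*(2 - 4*1))/3) = 1/(-46739 + (2 - 4)*(4 + 3*(2 - 4))/3) = 1/(-46739 + (⅓)*(-2)*(4 + 3*(-2))) = 1/(-46739 + (⅓)*(-2)*(4 - 6)) = 1/(-46739 + (⅓)*(-2)*(-2)) = 1/(-46739 + 4/3) = 1/(-140213/3) = -3/140213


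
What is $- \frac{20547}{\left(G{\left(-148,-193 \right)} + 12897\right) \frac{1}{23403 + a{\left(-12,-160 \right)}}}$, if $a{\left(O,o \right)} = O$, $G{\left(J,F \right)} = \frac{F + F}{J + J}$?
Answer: $- \frac{71131001796}{1908949} \approx -37262.0$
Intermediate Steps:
$G{\left(J,F \right)} = \frac{F}{J}$ ($G{\left(J,F \right)} = \frac{2 F}{2 J} = 2 F \frac{1}{2 J} = \frac{F}{J}$)
$- \frac{20547}{\left(G{\left(-148,-193 \right)} + 12897\right) \frac{1}{23403 + a{\left(-12,-160 \right)}}} = - \frac{20547}{\left(- \frac{193}{-148} + 12897\right) \frac{1}{23403 - 12}} = - \frac{20547}{\left(\left(-193\right) \left(- \frac{1}{148}\right) + 12897\right) \frac{1}{23391}} = - \frac{20547}{\left(\frac{193}{148} + 12897\right) \frac{1}{23391}} = - \frac{20547}{\frac{1908949}{148} \cdot \frac{1}{23391}} = - \frac{20547}{\frac{1908949}{3461868}} = \left(-20547\right) \frac{3461868}{1908949} = - \frac{71131001796}{1908949}$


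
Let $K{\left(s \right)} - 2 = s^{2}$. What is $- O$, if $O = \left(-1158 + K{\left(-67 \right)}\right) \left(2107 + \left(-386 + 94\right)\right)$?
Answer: $-6049395$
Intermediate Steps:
$K{\left(s \right)} = 2 + s^{2}$
$O = 6049395$ ($O = \left(-1158 + \left(2 + \left(-67\right)^{2}\right)\right) \left(2107 + \left(-386 + 94\right)\right) = \left(-1158 + \left(2 + 4489\right)\right) \left(2107 - 292\right) = \left(-1158 + 4491\right) 1815 = 3333 \cdot 1815 = 6049395$)
$- O = \left(-1\right) 6049395 = -6049395$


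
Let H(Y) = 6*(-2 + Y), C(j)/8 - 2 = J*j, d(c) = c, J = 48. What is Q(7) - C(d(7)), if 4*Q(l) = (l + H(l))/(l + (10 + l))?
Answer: -259547/96 ≈ -2703.6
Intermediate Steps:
C(j) = 16 + 384*j (C(j) = 16 + 8*(48*j) = 16 + 384*j)
H(Y) = -12 + 6*Y
Q(l) = (-12 + 7*l)/(4*(10 + 2*l)) (Q(l) = ((l + (-12 + 6*l))/(l + (10 + l)))/4 = ((-12 + 7*l)/(10 + 2*l))/4 = (-12 + 7*l)/(4*(10 + 2*l)))
Q(7) - C(d(7)) = (-12 + 7*7)/(8*(5 + 7)) - (16 + 384*7) = (1/8)*(-12 + 49)/12 - (16 + 2688) = (1/8)*(1/12)*37 - 1*2704 = 37/96 - 2704 = -259547/96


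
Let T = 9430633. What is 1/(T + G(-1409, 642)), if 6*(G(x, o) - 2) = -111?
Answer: 2/18861233 ≈ 1.0604e-7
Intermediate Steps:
G(x, o) = -33/2 (G(x, o) = 2 + (1/6)*(-111) = 2 - 37/2 = -33/2)
1/(T + G(-1409, 642)) = 1/(9430633 - 33/2) = 1/(18861233/2) = 2/18861233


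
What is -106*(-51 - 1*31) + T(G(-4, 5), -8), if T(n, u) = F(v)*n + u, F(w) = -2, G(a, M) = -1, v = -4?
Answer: 8686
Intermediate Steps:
T(n, u) = u - 2*n (T(n, u) = -2*n + u = u - 2*n)
-106*(-51 - 1*31) + T(G(-4, 5), -8) = -106*(-51 - 1*31) + (-8 - 2*(-1)) = -106*(-51 - 31) + (-8 + 2) = -106*(-82) - 6 = 8692 - 6 = 8686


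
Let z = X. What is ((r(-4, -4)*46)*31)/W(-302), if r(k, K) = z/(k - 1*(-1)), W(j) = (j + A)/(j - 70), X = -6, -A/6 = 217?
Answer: 265236/401 ≈ 661.44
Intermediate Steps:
A = -1302 (A = -6*217 = -1302)
W(j) = (-1302 + j)/(-70 + j) (W(j) = (j - 1302)/(j - 70) = (-1302 + j)/(-70 + j))
z = -6
r(k, K) = -6/(1 + k) (r(k, K) = -6/(k - 1*(-1)) = -6/(k + 1) = -6/(1 + k))
((r(-4, -4)*46)*31)/W(-302) = ((-6/(1 - 4)*46)*31)/(((-1302 - 302)/(-70 - 302))) = ((-6/(-3)*46)*31)/((-1604/(-372))) = ((-6*(-⅓)*46)*31)/((-1/372*(-1604))) = ((2*46)*31)/(401/93) = (92*31)*(93/401) = 2852*(93/401) = 265236/401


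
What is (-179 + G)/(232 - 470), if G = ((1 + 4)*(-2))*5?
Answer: 229/238 ≈ 0.96218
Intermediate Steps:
G = -50 (G = (5*(-2))*5 = -10*5 = -50)
(-179 + G)/(232 - 470) = (-179 - 50)/(232 - 470) = -229/(-238) = -229*(-1/238) = 229/238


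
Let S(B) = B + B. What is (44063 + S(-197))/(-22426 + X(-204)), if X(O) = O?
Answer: -43669/22630 ≈ -1.9297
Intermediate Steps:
S(B) = 2*B
(44063 + S(-197))/(-22426 + X(-204)) = (44063 + 2*(-197))/(-22426 - 204) = (44063 - 394)/(-22630) = 43669*(-1/22630) = -43669/22630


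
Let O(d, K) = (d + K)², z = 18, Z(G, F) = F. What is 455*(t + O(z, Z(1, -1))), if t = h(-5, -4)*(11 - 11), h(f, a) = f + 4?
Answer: 131495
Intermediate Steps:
h(f, a) = 4 + f
O(d, K) = (K + d)²
t = 0 (t = (4 - 5)*(11 - 11) = -1*0 = 0)
455*(t + O(z, Z(1, -1))) = 455*(0 + (-1 + 18)²) = 455*(0 + 17²) = 455*(0 + 289) = 455*289 = 131495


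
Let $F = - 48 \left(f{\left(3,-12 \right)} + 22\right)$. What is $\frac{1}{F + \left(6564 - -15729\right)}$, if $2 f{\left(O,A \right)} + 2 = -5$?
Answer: $\frac{1}{21405} \approx 4.6718 \cdot 10^{-5}$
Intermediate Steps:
$f{\left(O,A \right)} = - \frac{7}{2}$ ($f{\left(O,A \right)} = -1 + \frac{1}{2} \left(-5\right) = -1 - \frac{5}{2} = - \frac{7}{2}$)
$F = -888$ ($F = - 48 \left(- \frac{7}{2} + 22\right) = \left(-48\right) \frac{37}{2} = -888$)
$\frac{1}{F + \left(6564 - -15729\right)} = \frac{1}{-888 + \left(6564 - -15729\right)} = \frac{1}{-888 + \left(6564 + 15729\right)} = \frac{1}{-888 + 22293} = \frac{1}{21405}$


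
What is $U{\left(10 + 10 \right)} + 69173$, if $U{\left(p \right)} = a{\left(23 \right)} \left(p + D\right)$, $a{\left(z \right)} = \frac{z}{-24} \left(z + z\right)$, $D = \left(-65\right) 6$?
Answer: $\frac{512903}{6} \approx 85484.0$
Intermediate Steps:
$D = -390$
$a{\left(z \right)} = - \frac{z^{2}}{12}$ ($a{\left(z \right)} = z \left(- \frac{1}{24}\right) 2 z = - \frac{z}{24} \cdot 2 z = - \frac{z^{2}}{12}$)
$U{\left(p \right)} = \frac{34385}{2} - \frac{529 p}{12}$ ($U{\left(p \right)} = - \frac{23^{2}}{12} \left(p - 390\right) = \left(- \frac{1}{12}\right) 529 \left(-390 + p\right) = - \frac{529 \left(-390 + p\right)}{12} = \frac{34385}{2} - \frac{529 p}{12}$)
$U{\left(10 + 10 \right)} + 69173 = \left(\frac{34385}{2} - \frac{529 \left(10 + 10\right)}{12}\right) + 69173 = \left(\frac{34385}{2} - \frac{2645}{3}\right) + 69173 = \frac{97865}{6} + 69173 = \frac{512903}{6}$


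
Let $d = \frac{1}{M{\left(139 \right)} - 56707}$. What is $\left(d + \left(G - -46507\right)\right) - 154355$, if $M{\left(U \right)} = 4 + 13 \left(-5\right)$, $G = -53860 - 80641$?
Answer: $- \frac{13757668033}{56768} \approx -2.4235 \cdot 10^{5}$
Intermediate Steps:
$G = -134501$
$M{\left(U \right)} = -61$ ($M{\left(U \right)} = 4 - 65 = -61$)
$d = - \frac{1}{56768}$ ($d = \frac{1}{-61 - 56707} = \frac{1}{-56768} = - \frac{1}{56768} \approx -1.7616 \cdot 10^{-5}$)
$\left(d + \left(G - -46507\right)\right) - 154355 = \left(- \frac{1}{56768} - 87994\right) - 154355 = - \frac{4995243393}{56768} - 154355 = - \frac{13757668033}{56768}$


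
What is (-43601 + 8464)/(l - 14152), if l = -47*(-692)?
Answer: -35137/18372 ≈ -1.9125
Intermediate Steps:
l = 32524
(-43601 + 8464)/(l - 14152) = (-43601 + 8464)/(32524 - 14152) = -35137/18372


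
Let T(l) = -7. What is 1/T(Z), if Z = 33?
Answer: -1/7 ≈ -0.14286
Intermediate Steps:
1/T(Z) = 1/(-7) = -1/7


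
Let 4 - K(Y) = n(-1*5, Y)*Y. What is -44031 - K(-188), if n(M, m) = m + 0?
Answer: -8691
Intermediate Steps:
n(M, m) = m
K(Y) = 4 - Y² (K(Y) = 4 - Y*Y = 4 - Y²)
-44031 - K(-188) = -44031 - (4 - 1*(-188)²) = -44031 - (4 - 1*35344) = -44031 - (4 - 35344) = -44031 - 1*(-35340) = -44031 + 35340 = -8691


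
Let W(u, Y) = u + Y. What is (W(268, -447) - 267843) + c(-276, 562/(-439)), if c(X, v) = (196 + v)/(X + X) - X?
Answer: -10813739695/40388 ≈ -2.6775e+5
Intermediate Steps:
W(u, Y) = Y + u
c(X, v) = -X + (196 + v)/(2*X) (c(X, v) = (196 + v)/((2*X)) - X = (196 + v)*(1/(2*X)) - X = (196 + v)/(2*X) - X = -X + (196 + v)/(2*X))
(W(268, -447) - 267843) + c(-276, 562/(-439)) = ((-447 + 268) - 267843) + (98 + (562/(-439))/2 - 1*(-276)²)/(-276) = (-179 - 267843) - (98 + (562*(-1/439))/2 - 1*76176)/276 = -268022 - (98 + (½)*(-562/439) - 76176)/276 = -268022 - (98 - 281/439 - 76176)/276 = -268022 - 1/276*(-33398523/439) = -268022 + 11132841/40388 = -10813739695/40388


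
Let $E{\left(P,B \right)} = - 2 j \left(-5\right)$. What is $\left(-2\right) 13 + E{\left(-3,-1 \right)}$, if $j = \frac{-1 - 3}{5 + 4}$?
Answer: $- \frac{274}{9} \approx -30.444$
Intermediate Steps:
$j = - \frac{4}{9} \approx -0.44444$
$E{\left(P,B \right)} = - \frac{40}{9}$ ($E{\left(P,B \right)} = \left(-2\right) \left(- \frac{4}{9}\right) \left(-5\right) = \frac{8}{9} \left(-5\right) = - \frac{40}{9}$)
$\left(-2\right) 13 + E{\left(-3,-1 \right)} = \left(-2\right) 13 - \frac{40}{9} = -26 - \frac{40}{9} = - \frac{274}{9}$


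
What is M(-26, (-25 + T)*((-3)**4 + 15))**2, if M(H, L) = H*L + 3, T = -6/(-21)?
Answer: 186476285241/49 ≈ 3.8056e+9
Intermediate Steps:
T = 2/7 (T = -6*(-1/21) = 2/7 ≈ 0.28571)
M(H, L) = 3 + H*L
M(-26, (-25 + T)*((-3)**4 + 15))**2 = (3 - 26*(-25 + 2/7)*((-3)**4 + 15))**2 = (3 - (-4498)*(81 + 15)/7)**2 = (3 - (-4498)*96/7)**2 = (3 - 26*(-16608/7))**2 = (3 + 431808/7)**2 = (431829/7)**2 = 186476285241/49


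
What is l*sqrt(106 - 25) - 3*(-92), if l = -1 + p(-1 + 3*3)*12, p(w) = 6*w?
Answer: 5451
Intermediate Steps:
l = 575 (l = -1 + (6*(-1 + 3*3))*12 = -1 + (6*(-1 + 9))*12 = -1 + (6*8)*12 = -1 + 48*12 = -1 + 576 = 575)
l*sqrt(106 - 25) - 3*(-92) = 575*sqrt(106 - 25) - 3*(-92) = 575*sqrt(81) + 276 = 575*9 + 276 = 5175 + 276 = 5451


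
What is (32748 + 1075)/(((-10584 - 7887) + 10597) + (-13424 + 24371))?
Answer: 33823/3073 ≈ 11.007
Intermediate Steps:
(32748 + 1075)/(((-10584 - 7887) + 10597) + (-13424 + 24371)) = 33823/((-18471 + 10597) + 10947) = 33823/(-7874 + 10947) = 33823/3073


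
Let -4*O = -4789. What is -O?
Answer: -4789/4 ≈ -1197.3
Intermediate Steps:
O = 4789/4 (O = -1/4*(-4789) = 4789/4 ≈ 1197.3)
-O = -1*4789/4 = -4789/4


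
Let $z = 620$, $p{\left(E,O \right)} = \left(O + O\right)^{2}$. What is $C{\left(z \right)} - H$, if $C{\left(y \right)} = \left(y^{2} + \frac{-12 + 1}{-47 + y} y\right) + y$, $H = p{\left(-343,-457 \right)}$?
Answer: $- \frac{258072268}{573} \approx -4.5039 \cdot 10^{5}$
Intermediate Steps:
$p{\left(E,O \right)} = 4 O^{2}$ ($p{\left(E,O \right)} = \left(2 O\right)^{2} = 4 O^{2}$)
$H = 835396$ ($H = 4 \left(-457\right)^{2} = 4 \cdot 208849 = 835396$)
$C{\left(y \right)} = y + y^{2} - \frac{11 y}{-47 + y}$ ($C{\left(y \right)} = \left(y^{2} + - \frac{11}{-47 + y} y\right) + y = \left(y^{2} - \frac{11 y}{-47 + y}\right) + y = y + y^{2} - \frac{11 y}{-47 + y}$)
$C{\left(z \right)} - H = \frac{620 \left(-58 + 620^{2} - 28520\right)}{-47 + 620} - 835396 = \frac{620 \left(-58 + 384400 - 28520\right)}{573} - 835396 = 620 \cdot \frac{1}{573} \cdot 355822 - 835396 = \frac{220609640}{573} - 835396 = - \frac{258072268}{573}$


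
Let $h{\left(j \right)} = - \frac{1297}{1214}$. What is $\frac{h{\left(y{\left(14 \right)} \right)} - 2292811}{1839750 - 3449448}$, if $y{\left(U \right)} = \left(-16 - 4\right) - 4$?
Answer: $\frac{927824617}{651391124} \approx 1.4244$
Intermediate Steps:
$y{\left(U \right)} = -24$ ($y{\left(U \right)} = -20 - 4 = -24$)
$h{\left(j \right)} = - \frac{1297}{1214}$ ($h{\left(j \right)} = \left(-1297\right) \frac{1}{1214} = - \frac{1297}{1214}$)
$\frac{h{\left(y{\left(14 \right)} \right)} - 2292811}{1839750 - 3449448} = \frac{- \frac{1297}{1214} - 2292811}{1839750 - 3449448} = - \frac{2783473851}{1214 \left(-1609698\right)} = \left(- \frac{2783473851}{1214}\right) \left(- \frac{1}{1609698}\right) = \frac{927824617}{651391124}$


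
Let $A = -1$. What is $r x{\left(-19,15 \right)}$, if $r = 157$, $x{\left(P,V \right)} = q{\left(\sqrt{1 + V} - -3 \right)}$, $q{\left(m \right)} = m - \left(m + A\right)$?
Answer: $157$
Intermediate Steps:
$q{\left(m \right)} = 1$ ($q{\left(m \right)} = m - \left(m - 1\right) = m - \left(-1 + m\right) = 1$)
$x{\left(P,V \right)} = 1$
$r x{\left(-19,15 \right)} = 157 \cdot 1 = 157$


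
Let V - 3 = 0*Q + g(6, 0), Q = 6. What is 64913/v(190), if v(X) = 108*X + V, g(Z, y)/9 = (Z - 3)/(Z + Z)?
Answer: 259652/82101 ≈ 3.1626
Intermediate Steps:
g(Z, y) = 9*(-3 + Z)/(2*Z) (g(Z, y) = 9*((Z - 3)/(Z + Z)) = 9*((-3 + Z)/((2*Z))) = 9*((-3 + Z)*(1/(2*Z))) = 9*((-3 + Z)/(2*Z)) = 9*(-3 + Z)/(2*Z))
V = 21/4 (V = 3 + (0*6 + (9/2)*(-3 + 6)/6) = 3 + (0 + (9/2)*(⅙)*3) = 3 + (0 + 9/4) = 3 + 9/4 = 21/4 ≈ 5.2500)
v(X) = 21/4 + 108*X (v(X) = 108*X + 21/4 = 21/4 + 108*X)
64913/v(190) = 64913/(21/4 + 108*190) = 64913/(21/4 + 20520) = 64913/(82101/4) = 64913*(4/82101) = 259652/82101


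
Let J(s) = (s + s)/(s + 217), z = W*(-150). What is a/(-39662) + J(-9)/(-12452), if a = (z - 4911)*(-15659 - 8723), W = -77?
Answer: 104812831121871/25681303648 ≈ 4081.3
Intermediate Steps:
z = 11550 (z = -77*(-150) = 11550)
J(s) = 2*s/(217 + s) (J(s) = (2*s)/(217 + s) = 2*s/(217 + s))
a = -161872098 (a = (11550 - 4911)*(-15659 - 8723) = 6639*(-24382) = -161872098)
a/(-39662) + J(-9)/(-12452) = -161872098/(-39662) + (2*(-9)/(217 - 9))/(-12452) = -161872098*(-1/39662) + (2*(-9)/208)*(-1/12452) = 80936049/19831 + (2*(-9)*(1/208))*(-1/12452) = 80936049/19831 - 9/104*(-1/12452) = 80936049/19831 + 9/1295008 = 104812831121871/25681303648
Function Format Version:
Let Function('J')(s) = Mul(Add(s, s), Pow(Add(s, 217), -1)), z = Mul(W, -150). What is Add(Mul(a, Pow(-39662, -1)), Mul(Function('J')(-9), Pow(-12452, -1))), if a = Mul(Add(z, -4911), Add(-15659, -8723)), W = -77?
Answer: Rational(104812831121871, 25681303648) ≈ 4081.3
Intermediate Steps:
z = 11550 (z = Mul(-77, -150) = 11550)
Function('J')(s) = Mul(2, s, Pow(Add(217, s), -1)) (Function('J')(s) = Mul(Mul(2, s), Pow(Add(217, s), -1)) = Mul(2, s, Pow(Add(217, s), -1)))
a = -161872098 (a = Mul(Add(11550, -4911), Add(-15659, -8723)) = Mul(6639, -24382) = -161872098)
Add(Mul(a, Pow(-39662, -1)), Mul(Function('J')(-9), Pow(-12452, -1))) = Add(Mul(-161872098, Pow(-39662, -1)), Mul(Mul(2, -9, Pow(Add(217, -9), -1)), Pow(-12452, -1))) = Add(Mul(-161872098, Rational(-1, 39662)), Mul(Mul(2, -9, Pow(208, -1)), Rational(-1, 12452))) = Add(Rational(80936049, 19831), Mul(Mul(2, -9, Rational(1, 208)), Rational(-1, 12452))) = Add(Rational(80936049, 19831), Mul(Rational(-9, 104), Rational(-1, 12452))) = Add(Rational(80936049, 19831), Rational(9, 1295008)) = Rational(104812831121871, 25681303648)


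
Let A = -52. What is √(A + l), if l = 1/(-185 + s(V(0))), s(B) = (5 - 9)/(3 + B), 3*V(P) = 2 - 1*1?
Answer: I*√919923/133 ≈ 7.2115*I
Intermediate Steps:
V(P) = ⅓ (V(P) = (2 - 1*1)/3 = (2 - 1)/3 = (⅓)*1 = ⅓)
s(B) = -4/(3 + B)
l = -5/931 (l = 1/(-185 - 4/(3 + ⅓)) = 1/(-185 - 4/10/3) = 1/(-185 - 4*3/10) = 1/(-185 - 6/5) = 1/(-931/5) = -5/931 ≈ -0.0053706)
√(A + l) = √(-52 - 5/931) = √(-48417/931) = I*√919923/133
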